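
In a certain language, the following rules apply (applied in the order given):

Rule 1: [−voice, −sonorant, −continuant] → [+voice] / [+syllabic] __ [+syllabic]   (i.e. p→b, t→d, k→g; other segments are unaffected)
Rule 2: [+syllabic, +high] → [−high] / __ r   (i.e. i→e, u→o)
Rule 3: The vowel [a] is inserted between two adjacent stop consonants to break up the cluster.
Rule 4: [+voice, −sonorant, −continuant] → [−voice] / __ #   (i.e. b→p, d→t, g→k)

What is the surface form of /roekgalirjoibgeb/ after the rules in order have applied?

Rule 1 (intervocalic voicing): no segment meets the environment; /roekgalirjoibgeb/ is unchanged.
Rule 2 (pre-rhotic lowering): /i/ is a high vowel immediately before /r/, so it lowers to [e]. /roekgalirjoibgeb/ → roekgalerjoibgeb.
Rule 3 (stop-cluster a-epenthesis): /k/ and /g/ form a stop–stop cluster, so [a] is inserted between them. /b/ and /g/ form a stop–stop cluster, so [a] is inserted between them. /roekgalerjoibgeb/ → roekagalerjoibageb.
Rule 4 (final devoicing): /b/ is a voiced stop in word-final position, so it devoices to [p]. /roekagalerjoibageb/ → roekagalerjoibagep.

roekagalerjoibagep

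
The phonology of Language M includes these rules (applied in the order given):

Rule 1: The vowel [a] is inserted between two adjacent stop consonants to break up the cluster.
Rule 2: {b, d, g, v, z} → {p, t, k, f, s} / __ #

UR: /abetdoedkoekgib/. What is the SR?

Rule 1 (stop-cluster a-epenthesis): /t/ and /d/ form a stop–stop cluster, so [a] is inserted between them. /d/ and /k/ form a stop–stop cluster, so [a] is inserted between them. /k/ and /g/ form a stop–stop cluster, so [a] is inserted between them. /abetdoedkoekgib/ → abetadoedakoekagib.
Rule 2 (final devoicing): /b/ is a voiced obstruent in word-final position, so it devoices to [p]. /abetadoedakoekagib/ → abetadoedakoekagip.

abetadoedakoekagip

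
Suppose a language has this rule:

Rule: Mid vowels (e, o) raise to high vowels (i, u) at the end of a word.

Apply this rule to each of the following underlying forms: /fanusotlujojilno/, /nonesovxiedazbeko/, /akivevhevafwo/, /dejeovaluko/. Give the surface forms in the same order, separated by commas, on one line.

fanusotlujojilnu, nonesovxiedazbeku, akivevhevafwu, dejeovaluku

/fanusotlujojilno/: /o/ is a mid vowel in word-final position, so it raises to [u]. → [fanusotlujojilnu].
/nonesovxiedazbeko/: /o/ is a mid vowel in word-final position, so it raises to [u]. → [nonesovxiedazbeku].
/akivevhevafwo/: /o/ is a mid vowel in word-final position, so it raises to [u]. → [akivevhevafwu].
/dejeovaluko/: /o/ is a mid vowel in word-final position, so it raises to [u]. → [dejeovaluku].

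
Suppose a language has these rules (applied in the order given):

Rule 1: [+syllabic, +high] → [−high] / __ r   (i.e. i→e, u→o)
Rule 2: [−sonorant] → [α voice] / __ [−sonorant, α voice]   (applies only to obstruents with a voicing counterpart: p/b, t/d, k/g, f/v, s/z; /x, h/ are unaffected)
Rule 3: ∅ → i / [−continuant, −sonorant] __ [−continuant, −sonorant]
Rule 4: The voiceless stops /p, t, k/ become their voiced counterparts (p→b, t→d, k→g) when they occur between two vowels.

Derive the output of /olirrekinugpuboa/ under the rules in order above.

Rule 1 (pre-rhotic lowering): /i/ is a high vowel immediately before /r/, so it lowers to [e]. /olirrekinugpuboa/ → olerrekinugpuboa.
Rule 2 (regressive voicing assimilation): /g/ precedes the voiceless obstruent /p/, so it devoices to [k] by assimilation. /olerrekinugpuboa/ → olerrekinukpuboa.
Rule 3 (stop-cluster i-epenthesis): /k/ and /p/ form a stop–stop cluster, so [i] is inserted between them. /olerrekinukpuboa/ → olerrekinukipuboa.
Rule 4 (intervocalic voicing): /k/ is a voiceless stop between vowels /e/ and /i/, so it voices to [g]. /k/ is a voiceless stop between vowels /u/ and /i/, so it voices to [g]. /p/ is a voiceless stop between vowels /i/ and /u/, so it voices to [b]. /olerrekinukipuboa/ → olerreginugibuboa.

olerreginugibuboa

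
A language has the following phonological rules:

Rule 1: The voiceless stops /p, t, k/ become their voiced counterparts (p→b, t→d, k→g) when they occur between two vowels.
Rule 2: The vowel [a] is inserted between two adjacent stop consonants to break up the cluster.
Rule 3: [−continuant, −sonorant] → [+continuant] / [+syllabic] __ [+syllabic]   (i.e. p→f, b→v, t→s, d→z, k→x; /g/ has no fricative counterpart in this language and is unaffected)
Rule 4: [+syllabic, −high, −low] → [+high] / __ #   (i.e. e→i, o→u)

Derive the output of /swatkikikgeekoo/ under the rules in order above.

Rule 1 (intervocalic voicing): /k/ is a voiceless stop between vowels /i/ and /i/, so it voices to [g]. /k/ is a voiceless stop between vowels /e/ and /o/, so it voices to [g]. /swatkikikgeekoo/ → swatkigikgeegoo.
Rule 2 (stop-cluster a-epenthesis): /t/ and /k/ form a stop–stop cluster, so [a] is inserted between them. /k/ and /g/ form a stop–stop cluster, so [a] is inserted between them. /swatkigikgeegoo/ → swatakigikageegoo.
Rule 3 (intervocalic spirantization): /t/ is a stop between vowels /a/ and /a/, so it spirantizes to the fricative [s]. /k/ is a stop between vowels /a/ and /i/, so it spirantizes to the fricative [x]. /k/ is a stop between vowels /i/ and /a/, so it spirantizes to the fricative [x]. /swatakigikageegoo/ → swasaxigixageegoo.
Rule 4 (final vowel raising): /o/ is a mid vowel in word-final position, so it raises to [u]. /swasaxigixageegoo/ → swasaxigixageegou.

swasaxigixageegou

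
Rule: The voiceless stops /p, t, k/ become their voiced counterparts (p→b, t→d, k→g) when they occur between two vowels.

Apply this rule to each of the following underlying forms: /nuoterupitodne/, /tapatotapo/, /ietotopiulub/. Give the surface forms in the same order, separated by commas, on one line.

/nuoterupitodne/: /t/ is a voiceless stop between vowels /o/ and /e/, so it voices to [d]. /p/ is a voiceless stop between vowels /u/ and /i/, so it voices to [b]. /t/ is a voiceless stop between vowels /i/ and /o/, so it voices to [d]. → [nuoderubidodne].
/tapatotapo/: /p/ is a voiceless stop between vowels /a/ and /a/, so it voices to [b]. /t/ is a voiceless stop between vowels /a/ and /o/, so it voices to [d]. /t/ is a voiceless stop between vowels /o/ and /a/, so it voices to [d]. /p/ is a voiceless stop between vowels /a/ and /o/, so it voices to [b]. → [tabadodabo].
/ietotopiulub/: /t/ is a voiceless stop between vowels /e/ and /o/, so it voices to [d]. /t/ is a voiceless stop between vowels /o/ and /o/, so it voices to [d]. /p/ is a voiceless stop between vowels /o/ and /i/, so it voices to [b]. → [iedodobiulub].

nuoderubidodne, tabadodabo, iedodobiulub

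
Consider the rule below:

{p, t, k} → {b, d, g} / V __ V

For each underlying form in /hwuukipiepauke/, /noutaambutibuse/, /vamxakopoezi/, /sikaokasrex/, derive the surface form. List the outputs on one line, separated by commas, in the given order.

/hwuukipiepauke/: /k/ is a voiceless stop between vowels /u/ and /i/, so it voices to [g]. /p/ is a voiceless stop between vowels /i/ and /i/, so it voices to [b]. /p/ is a voiceless stop between vowels /e/ and /a/, so it voices to [b]. /k/ is a voiceless stop between vowels /u/ and /e/, so it voices to [g]. → [hwuugibiebauge].
/noutaambutibuse/: /t/ is a voiceless stop between vowels /u/ and /a/, so it voices to [d]. /t/ is a voiceless stop between vowels /u/ and /i/, so it voices to [d]. → [noudaambudibuse].
/vamxakopoezi/: /k/ is a voiceless stop between vowels /a/ and /o/, so it voices to [g]. /p/ is a voiceless stop between vowels /o/ and /o/, so it voices to [b]. → [vamxagoboezi].
/sikaokasrex/: /k/ is a voiceless stop between vowels /i/ and /a/, so it voices to [g]. /k/ is a voiceless stop between vowels /o/ and /a/, so it voices to [g]. → [sigaogasrex].

hwuugibiebauge, noudaambudibuse, vamxagoboezi, sigaogasrex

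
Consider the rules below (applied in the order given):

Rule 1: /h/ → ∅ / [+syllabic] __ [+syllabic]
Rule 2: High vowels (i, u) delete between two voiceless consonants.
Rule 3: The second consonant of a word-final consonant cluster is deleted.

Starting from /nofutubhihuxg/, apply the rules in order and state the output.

noftubhiux

Rule 1 (intervocalic h-deletion): /h/ occurs between vowels /i/ and /u/, so it deletes. /nofutubhihuxg/ → nofutubhiuxg.
Rule 2 (high vowel syncope): /u/ is a high vowel flanked by voiceless consonants /f/ and /t/, so it deletes. /nofutubhiuxg/ → noftubhiuxg.
Rule 3 (final cluster simplification): /g/ is the second consonant of a word-final cluster /xg/, so it deletes. /noftubhiuxg/ → noftubhiux.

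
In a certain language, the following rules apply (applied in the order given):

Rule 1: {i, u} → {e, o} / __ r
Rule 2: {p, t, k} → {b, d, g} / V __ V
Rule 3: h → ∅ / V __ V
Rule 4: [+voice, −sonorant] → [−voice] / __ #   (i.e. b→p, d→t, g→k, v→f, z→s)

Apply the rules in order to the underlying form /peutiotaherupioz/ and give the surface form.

peudiodaerubios

Rule 1 (pre-rhotic lowering): no segment meets the environment; /peutiotaherupioz/ is unchanged.
Rule 2 (intervocalic voicing): /t/ is a voiceless stop between vowels /u/ and /i/, so it voices to [d]. /t/ is a voiceless stop between vowels /o/ and /a/, so it voices to [d]. /p/ is a voiceless stop between vowels /u/ and /i/, so it voices to [b]. /peutiotaherupioz/ → peudiodaherubioz.
Rule 3 (intervocalic h-deletion): /h/ occurs between vowels /a/ and /e/, so it deletes. /peudiodaherubioz/ → peudiodaerubioz.
Rule 4 (final devoicing): /z/ is a voiced obstruent in word-final position, so it devoices to [s]. /peudiodaerubioz/ → peudiodaerubios.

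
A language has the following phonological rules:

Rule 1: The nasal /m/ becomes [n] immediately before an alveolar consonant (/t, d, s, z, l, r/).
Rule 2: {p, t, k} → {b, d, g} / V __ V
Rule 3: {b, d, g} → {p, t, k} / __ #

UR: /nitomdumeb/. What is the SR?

Rule 1 (nasal place assimilation): /m/ precedes the alveolar consonant /d/, so it assimilates in place to [n]. /nitomdumeb/ → nitondumeb.
Rule 2 (intervocalic voicing): /t/ is a voiceless stop between vowels /i/ and /o/, so it voices to [d]. /nitondumeb/ → nidondumeb.
Rule 3 (final devoicing): /b/ is a voiced stop in word-final position, so it devoices to [p]. /nidondumeb/ → nidondumep.

nidondumep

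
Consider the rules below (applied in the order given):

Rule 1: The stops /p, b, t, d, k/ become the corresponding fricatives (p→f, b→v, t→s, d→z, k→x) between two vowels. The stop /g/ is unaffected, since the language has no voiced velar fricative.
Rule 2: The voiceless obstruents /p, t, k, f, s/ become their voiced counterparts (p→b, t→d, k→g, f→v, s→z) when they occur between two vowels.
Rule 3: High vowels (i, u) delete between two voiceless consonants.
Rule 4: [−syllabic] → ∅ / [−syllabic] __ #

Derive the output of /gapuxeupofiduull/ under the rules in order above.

gavuxeuvovizuul

Rule 1 (intervocalic spirantization): /p/ is a stop between vowels /a/ and /u/, so it spirantizes to the fricative [f]. /p/ is a stop between vowels /u/ and /o/, so it spirantizes to the fricative [f]. /d/ is a stop between vowels /i/ and /u/, so it spirantizes to the fricative [z]. /gapuxeupofiduull/ → gafuxeufofizuull.
Rule 2 (intervocalic voicing): /f/ is a voiceless obstruent between vowels /a/ and /u/, so it voices to [v]. /f/ is a voiceless obstruent between vowels /u/ and /o/, so it voices to [v]. /f/ is a voiceless obstruent between vowels /o/ and /i/, so it voices to [v]. /gafuxeufofizuull/ → gavuxeuvovizuull.
Rule 3 (high vowel syncope): no segment meets the environment; /gavuxeuvovizuull/ is unchanged.
Rule 4 (final cluster simplification): /l/ is the second consonant of a word-final cluster /ll/, so it deletes. /gavuxeuvovizuull/ → gavuxeuvovizuul.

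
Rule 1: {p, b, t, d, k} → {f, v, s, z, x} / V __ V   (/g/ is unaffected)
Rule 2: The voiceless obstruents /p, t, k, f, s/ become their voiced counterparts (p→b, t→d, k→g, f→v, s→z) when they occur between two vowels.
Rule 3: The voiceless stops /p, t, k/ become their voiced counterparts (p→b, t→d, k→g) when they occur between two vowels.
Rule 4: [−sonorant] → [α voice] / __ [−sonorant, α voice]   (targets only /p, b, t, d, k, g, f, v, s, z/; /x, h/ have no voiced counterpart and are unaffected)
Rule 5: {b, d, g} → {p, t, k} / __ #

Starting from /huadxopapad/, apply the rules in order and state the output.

Rule 1 (intervocalic spirantization): /p/ is a stop between vowels /o/ and /a/, so it spirantizes to the fricative [f]. /p/ is a stop between vowels /a/ and /a/, so it spirantizes to the fricative [f]. /huadxopapad/ → huadxofafad.
Rule 2 (intervocalic voicing): /f/ is a voiceless obstruent between vowels /o/ and /a/, so it voices to [v]. /f/ is a voiceless obstruent between vowels /a/ and /a/, so it voices to [v]. /huadxofafad/ → huadxovavad.
Rule 3 (intervocalic voicing): no segment meets the environment; /huadxovavad/ is unchanged.
Rule 4 (regressive voicing assimilation): /d/ precedes the voiceless obstruent /x/, so it devoices to [t] by assimilation. /huadxovavad/ → huatxovavad.
Rule 5 (final devoicing): /d/ is a voiced stop in word-final position, so it devoices to [t]. /huatxovavad/ → huatxovavat.

huatxovavat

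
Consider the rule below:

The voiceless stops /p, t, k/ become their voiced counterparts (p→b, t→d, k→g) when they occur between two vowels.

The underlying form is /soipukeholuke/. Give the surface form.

/p/ is a voiceless stop between vowels /i/ and /u/, so it voices to [b].
/k/ is a voiceless stop between vowels /u/ and /e/, so it voices to [g].
/k/ is a voiceless stop between vowels /u/ and /e/, so it voices to [g].
Surface form: [soibugeholuge].

soibugeholuge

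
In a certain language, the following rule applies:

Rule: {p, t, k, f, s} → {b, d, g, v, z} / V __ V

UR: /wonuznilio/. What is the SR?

wonuznilio

No segment of /wonuznilio/ meets the structural description of the rule, so the form surfaces unchanged.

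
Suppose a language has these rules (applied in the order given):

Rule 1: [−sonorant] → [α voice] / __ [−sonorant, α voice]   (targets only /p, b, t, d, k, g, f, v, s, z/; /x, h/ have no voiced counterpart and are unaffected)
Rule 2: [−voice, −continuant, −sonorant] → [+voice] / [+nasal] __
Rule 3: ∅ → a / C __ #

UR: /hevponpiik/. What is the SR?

Rule 1 (regressive voicing assimilation): /v/ precedes the voiceless obstruent /p/, so it devoices to [f] by assimilation. /hevponpiik/ → hefponpiik.
Rule 2 (post-nasal voicing): /p/ is a voiceless stop immediately after the nasal /n/, so it voices to [b]. /hefponpiik/ → hefponbiik.
Rule 3 (final a-epenthesis): the form ends in the consonant /k/, so [a] is inserted word-finally. /hefponbiik/ → hefponbiika.

hefponbiika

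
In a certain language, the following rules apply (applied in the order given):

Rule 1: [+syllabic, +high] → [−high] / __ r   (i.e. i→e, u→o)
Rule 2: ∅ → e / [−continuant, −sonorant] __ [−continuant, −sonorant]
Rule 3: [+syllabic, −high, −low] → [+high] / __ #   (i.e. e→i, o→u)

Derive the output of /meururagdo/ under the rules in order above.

Rule 1 (pre-rhotic lowering): /u/ is a high vowel immediately before /r/, so it lowers to [o]. /u/ is a high vowel immediately before /r/, so it lowers to [o]. /meururagdo/ → meororagdo.
Rule 2 (stop-cluster e-epenthesis): /g/ and /d/ form a stop–stop cluster, so [e] is inserted between them. /meororagdo/ → meororagedo.
Rule 3 (final vowel raising): /o/ is a mid vowel in word-final position, so it raises to [u]. /meororagedo/ → meororagedu.

meororagedu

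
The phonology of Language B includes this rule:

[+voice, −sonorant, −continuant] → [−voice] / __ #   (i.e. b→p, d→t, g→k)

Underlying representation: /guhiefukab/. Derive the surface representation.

guhiefukap

Scanning /guhiefukab/: /g/ at position 1 is not in the conditioning environment; /b/ is a voiced stop in word-final position, so it devoices to [p].
Result: [guhiefukap].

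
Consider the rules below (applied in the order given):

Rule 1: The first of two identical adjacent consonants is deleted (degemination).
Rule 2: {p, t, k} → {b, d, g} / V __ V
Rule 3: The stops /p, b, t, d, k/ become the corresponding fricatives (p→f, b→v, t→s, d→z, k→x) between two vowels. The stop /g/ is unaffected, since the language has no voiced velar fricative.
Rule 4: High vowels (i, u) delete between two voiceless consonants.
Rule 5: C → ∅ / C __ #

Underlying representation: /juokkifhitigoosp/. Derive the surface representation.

juogifhizigoos

Rule 1 (degemination): /kk/ is a geminate; the first /k/ deletes. /juokkifhitigoosp/ → juokifhitigoosp.
Rule 2 (intervocalic voicing): /k/ is a voiceless stop between vowels /o/ and /i/, so it voices to [g]. /t/ is a voiceless stop between vowels /i/ and /i/, so it voices to [d]. /juokifhitigoosp/ → juogifhidigoosp.
Rule 3 (intervocalic spirantization): /d/ is a stop between vowels /i/ and /i/, so it spirantizes to the fricative [z]. /juogifhidigoosp/ → juogifhizigoosp.
Rule 4 (high vowel syncope): no segment meets the environment; /juogifhizigoosp/ is unchanged.
Rule 5 (final cluster simplification): /p/ is the second consonant of a word-final cluster /sp/, so it deletes. /juogifhizigoosp/ → juogifhizigoos.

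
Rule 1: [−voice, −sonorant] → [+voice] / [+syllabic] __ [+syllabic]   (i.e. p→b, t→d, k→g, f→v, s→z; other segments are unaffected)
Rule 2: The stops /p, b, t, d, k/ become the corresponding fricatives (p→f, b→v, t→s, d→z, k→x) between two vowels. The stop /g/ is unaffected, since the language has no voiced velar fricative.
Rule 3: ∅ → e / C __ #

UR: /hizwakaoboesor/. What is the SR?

Rule 1 (intervocalic voicing): /k/ is a voiceless obstruent between vowels /a/ and /a/, so it voices to [g]. /s/ is a voiceless obstruent between vowels /e/ and /o/, so it voices to [z]. /hizwakaoboesor/ → hizwagaoboezor.
Rule 2 (intervocalic spirantization): /b/ is a stop between vowels /o/ and /o/, so it spirantizes to the fricative [v]. /hizwagaoboezor/ → hizwagaovoezor.
Rule 3 (final e-epenthesis): the form ends in the consonant /r/, so [e] is inserted word-finally. /hizwagaovoezor/ → hizwagaovoezore.

hizwagaovoezore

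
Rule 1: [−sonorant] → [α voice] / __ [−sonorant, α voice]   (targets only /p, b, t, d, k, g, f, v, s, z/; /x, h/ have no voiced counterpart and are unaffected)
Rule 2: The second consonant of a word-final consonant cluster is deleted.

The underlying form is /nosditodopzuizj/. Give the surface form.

Rule 1 (regressive voicing assimilation): /s/ precedes the voiced obstruent /d/, so it voices to [z] by assimilation. /p/ precedes the voiced obstruent /z/, so it voices to [b] by assimilation. /nosditodopzuizj/ → nozditodobzuizj.
Rule 2 (final cluster simplification): /j/ is the second consonant of a word-final cluster /zj/, so it deletes. /nozditodobzuizj/ → nozditodobzuiz.

nozditodobzuiz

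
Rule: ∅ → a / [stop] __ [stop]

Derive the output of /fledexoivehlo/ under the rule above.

fledexoivehlo

No segment of /fledexoivehlo/ meets the structural description of the rule, so the form surfaces unchanged.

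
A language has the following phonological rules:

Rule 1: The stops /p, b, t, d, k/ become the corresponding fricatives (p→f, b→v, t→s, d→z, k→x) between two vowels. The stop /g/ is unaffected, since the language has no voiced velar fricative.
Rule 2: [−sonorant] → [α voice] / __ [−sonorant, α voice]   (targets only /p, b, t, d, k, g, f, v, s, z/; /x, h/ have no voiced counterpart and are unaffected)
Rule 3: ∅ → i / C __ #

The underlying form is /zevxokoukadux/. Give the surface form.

Rule 1 (intervocalic spirantization): /k/ is a stop between vowels /o/ and /o/, so it spirantizes to the fricative [x]. /k/ is a stop between vowels /u/ and /a/, so it spirantizes to the fricative [x]. /d/ is a stop between vowels /a/ and /u/, so it spirantizes to the fricative [z]. /zevxokoukadux/ → zevxoxouxazux.
Rule 2 (regressive voicing assimilation): /v/ precedes the voiceless obstruent /x/, so it devoices to [f] by assimilation. /zevxoxouxazux/ → zefxoxouxazux.
Rule 3 (final i-epenthesis): the form ends in the consonant /x/, so [i] is inserted word-finally. /zefxoxouxazux/ → zefxoxouxazuxi.

zefxoxouxazuxi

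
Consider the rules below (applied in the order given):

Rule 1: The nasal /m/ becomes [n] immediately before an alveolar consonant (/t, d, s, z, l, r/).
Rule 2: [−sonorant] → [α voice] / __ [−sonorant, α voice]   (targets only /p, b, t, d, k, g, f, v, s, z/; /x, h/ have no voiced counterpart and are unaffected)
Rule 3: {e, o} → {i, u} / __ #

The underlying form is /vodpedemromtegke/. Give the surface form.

votpedenrontekki

Rule 1 (nasal place assimilation): /m/ precedes the alveolar consonant /r/, so it assimilates in place to [n]. /m/ precedes the alveolar consonant /t/, so it assimilates in place to [n]. /vodpedemromtegke/ → vodpedenrontegke.
Rule 2 (regressive voicing assimilation): /d/ precedes the voiceless obstruent /p/, so it devoices to [t] by assimilation. /g/ precedes the voiceless obstruent /k/, so it devoices to [k] by assimilation. /vodpedenrontegke/ → votpedenrontekke.
Rule 3 (final vowel raising): /e/ is a mid vowel in word-final position, so it raises to [i]. /votpedenrontekke/ → votpedenrontekki.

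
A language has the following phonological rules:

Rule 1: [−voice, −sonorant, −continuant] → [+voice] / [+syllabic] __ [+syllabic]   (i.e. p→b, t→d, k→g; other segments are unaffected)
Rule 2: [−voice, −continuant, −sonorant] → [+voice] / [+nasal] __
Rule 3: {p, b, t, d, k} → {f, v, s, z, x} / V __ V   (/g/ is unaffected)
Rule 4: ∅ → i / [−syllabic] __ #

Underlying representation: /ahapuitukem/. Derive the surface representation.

ahavuizugemi

Rule 1 (intervocalic voicing): /p/ is a voiceless stop between vowels /a/ and /u/, so it voices to [b]. /t/ is a voiceless stop between vowels /i/ and /u/, so it voices to [d]. /k/ is a voiceless stop between vowels /u/ and /e/, so it voices to [g]. /ahapuitukem/ → ahabuidugem.
Rule 2 (post-nasal voicing): no segment meets the environment; /ahabuidugem/ is unchanged.
Rule 3 (intervocalic spirantization): /b/ is a stop between vowels /a/ and /u/, so it spirantizes to the fricative [v]. /d/ is a stop between vowels /i/ and /u/, so it spirantizes to the fricative [z]. /ahabuidugem/ → ahavuizugem.
Rule 4 (final i-epenthesis): the form ends in the consonant /m/, so [i] is inserted word-finally. /ahavuizugem/ → ahavuizugemi.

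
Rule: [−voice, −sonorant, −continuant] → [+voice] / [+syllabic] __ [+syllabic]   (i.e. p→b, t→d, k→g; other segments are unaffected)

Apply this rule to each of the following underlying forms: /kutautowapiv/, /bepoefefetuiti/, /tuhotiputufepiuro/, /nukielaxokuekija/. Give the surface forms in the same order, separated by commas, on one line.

/kutautowapiv/: /t/ is a voiceless stop between vowels /u/ and /a/, so it voices to [d]. /t/ is a voiceless stop between vowels /u/ and /o/, so it voices to [d]. /p/ is a voiceless stop between vowels /a/ and /i/, so it voices to [b]. → [kudaudowabiv].
/bepoefefetuiti/: /p/ is a voiceless stop between vowels /e/ and /o/, so it voices to [b]. /t/ is a voiceless stop between vowels /e/ and /u/, so it voices to [d]. /t/ is a voiceless stop between vowels /i/ and /i/, so it voices to [d]. → [beboefefeduidi].
/tuhotiputufepiuro/: /t/ is a voiceless stop between vowels /o/ and /i/, so it voices to [d]. /p/ is a voiceless stop between vowels /i/ and /u/, so it voices to [b]. /t/ is a voiceless stop between vowels /u/ and /u/, so it voices to [d]. /p/ is a voiceless stop between vowels /e/ and /i/, so it voices to [b]. → [tuhodibudufebiuro].
/nukielaxokuekija/: /k/ is a voiceless stop between vowels /u/ and /i/, so it voices to [g]. /k/ is a voiceless stop between vowels /o/ and /u/, so it voices to [g]. /k/ is a voiceless stop between vowels /e/ and /i/, so it voices to [g]. → [nugielaxoguegija].

kudaudowabiv, beboefefeduidi, tuhodibudufebiuro, nugielaxoguegija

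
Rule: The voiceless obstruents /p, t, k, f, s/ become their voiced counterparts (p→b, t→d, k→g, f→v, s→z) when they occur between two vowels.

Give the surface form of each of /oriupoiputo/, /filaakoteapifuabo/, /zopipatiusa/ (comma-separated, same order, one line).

/oriupoiputo/: /p/ is a voiceless obstruent between vowels /u/ and /o/, so it voices to [b]. /p/ is a voiceless obstruent between vowels /i/ and /u/, so it voices to [b]. /t/ is a voiceless obstruent between vowels /u/ and /o/, so it voices to [d]. → [oriuboibudo].
/filaakoteapifuabo/: /k/ is a voiceless obstruent between vowels /a/ and /o/, so it voices to [g]. /t/ is a voiceless obstruent between vowels /o/ and /e/, so it voices to [d]. /p/ is a voiceless obstruent between vowels /a/ and /i/, so it voices to [b]. /f/ is a voiceless obstruent between vowels /i/ and /u/, so it voices to [v]. → [filaagodeabivuabo].
/zopipatiusa/: /p/ is a voiceless obstruent between vowels /o/ and /i/, so it voices to [b]. /p/ is a voiceless obstruent between vowels /i/ and /a/, so it voices to [b]. /t/ is a voiceless obstruent between vowels /a/ and /i/, so it voices to [d]. /s/ is a voiceless obstruent between vowels /u/ and /a/, so it voices to [z]. → [zobibadiuza].

oriuboibudo, filaagodeabivuabo, zobibadiuza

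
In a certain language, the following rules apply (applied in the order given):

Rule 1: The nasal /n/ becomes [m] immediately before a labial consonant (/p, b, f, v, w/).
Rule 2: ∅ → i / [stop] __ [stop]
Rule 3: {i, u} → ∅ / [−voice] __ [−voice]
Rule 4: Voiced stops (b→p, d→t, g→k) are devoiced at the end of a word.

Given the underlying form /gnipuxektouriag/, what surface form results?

Rule 1 (nasal place assimilation): no segment meets the environment; /gnipuxektouriag/ is unchanged.
Rule 2 (stop-cluster i-epenthesis): /k/ and /t/ form a stop–stop cluster, so [i] is inserted between them. /gnipuxektouriag/ → gnipuxekitouriag.
Rule 3 (high vowel syncope): /u/ is a high vowel flanked by voiceless consonants /p/ and /x/, so it deletes. /i/ is a high vowel flanked by voiceless consonants /k/ and /t/, so it deletes. /gnipuxekitouriag/ → gnipxektouriag.
Rule 4 (final devoicing): /g/ is a voiced stop in word-final position, so it devoices to [k]. /gnipxektouriag/ → gnipxektouriak.

gnipxektouriak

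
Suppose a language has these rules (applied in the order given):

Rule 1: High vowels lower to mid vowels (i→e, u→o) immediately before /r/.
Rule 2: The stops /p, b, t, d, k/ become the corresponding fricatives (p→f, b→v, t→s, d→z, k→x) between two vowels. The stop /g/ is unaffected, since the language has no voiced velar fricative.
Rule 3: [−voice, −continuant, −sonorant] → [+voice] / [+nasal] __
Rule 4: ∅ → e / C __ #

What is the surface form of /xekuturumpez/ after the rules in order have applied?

xexusorumbeze

Rule 1 (pre-rhotic lowering): /u/ is a high vowel immediately before /r/, so it lowers to [o]. /xekuturumpez/ → xekutorumpez.
Rule 2 (intervocalic spirantization): /k/ is a stop between vowels /e/ and /u/, so it spirantizes to the fricative [x]. /t/ is a stop between vowels /u/ and /o/, so it spirantizes to the fricative [s]. /xekutorumpez/ → xexusorumpez.
Rule 3 (post-nasal voicing): /p/ is a voiceless stop immediately after the nasal /m/, so it voices to [b]. /xexusorumpez/ → xexusorumbez.
Rule 4 (final e-epenthesis): the form ends in the consonant /z/, so [e] is inserted word-finally. /xexusorumbez/ → xexusorumbeze.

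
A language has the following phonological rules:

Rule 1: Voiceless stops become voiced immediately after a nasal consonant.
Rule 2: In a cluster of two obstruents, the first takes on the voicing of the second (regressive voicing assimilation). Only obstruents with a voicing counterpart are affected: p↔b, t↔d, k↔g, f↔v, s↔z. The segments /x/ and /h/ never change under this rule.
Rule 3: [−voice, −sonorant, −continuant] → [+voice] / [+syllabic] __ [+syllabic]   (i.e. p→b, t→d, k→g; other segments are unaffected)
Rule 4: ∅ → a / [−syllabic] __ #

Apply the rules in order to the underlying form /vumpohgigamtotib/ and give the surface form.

vumbohgigamdodiba

Rule 1 (post-nasal voicing): /p/ is a voiceless stop immediately after the nasal /m/, so it voices to [b]. /t/ is a voiceless stop immediately after the nasal /m/, so it voices to [d]. /vumpohgigamtotib/ → vumbohgigamdotib.
Rule 2 (regressive voicing assimilation): no segment meets the environment; /vumbohgigamdotib/ is unchanged.
Rule 3 (intervocalic voicing): /t/ is a voiceless stop between vowels /o/ and /i/, so it voices to [d]. /vumbohgigamdotib/ → vumbohgigamdodib.
Rule 4 (final a-epenthesis): the form ends in the consonant /b/, so [a] is inserted word-finally. /vumbohgigamdodib/ → vumbohgigamdodiba.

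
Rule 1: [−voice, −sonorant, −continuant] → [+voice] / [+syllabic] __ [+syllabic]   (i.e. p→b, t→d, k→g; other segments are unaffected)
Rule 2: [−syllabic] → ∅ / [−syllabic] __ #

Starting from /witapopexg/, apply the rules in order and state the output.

Rule 1 (intervocalic voicing): /t/ is a voiceless stop between vowels /i/ and /a/, so it voices to [d]. /p/ is a voiceless stop between vowels /a/ and /o/, so it voices to [b]. /p/ is a voiceless stop between vowels /o/ and /e/, so it voices to [b]. /witapopexg/ → widabobexg.
Rule 2 (final cluster simplification): /g/ is the second consonant of a word-final cluster /xg/, so it deletes. /widabobexg/ → widabobex.

widabobex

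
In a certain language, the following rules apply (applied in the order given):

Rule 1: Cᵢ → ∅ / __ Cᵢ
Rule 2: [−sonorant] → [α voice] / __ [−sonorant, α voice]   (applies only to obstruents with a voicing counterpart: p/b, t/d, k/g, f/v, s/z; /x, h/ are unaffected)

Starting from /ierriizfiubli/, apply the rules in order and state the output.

Rule 1 (degemination): /rr/ is a geminate; the first /r/ deletes. /ierriizfiubli/ → ieriizfiubli.
Rule 2 (regressive voicing assimilation): /z/ precedes the voiceless obstruent /f/, so it devoices to [s] by assimilation. /ieriizfiubli/ → ieriisfiubli.

ieriisfiubli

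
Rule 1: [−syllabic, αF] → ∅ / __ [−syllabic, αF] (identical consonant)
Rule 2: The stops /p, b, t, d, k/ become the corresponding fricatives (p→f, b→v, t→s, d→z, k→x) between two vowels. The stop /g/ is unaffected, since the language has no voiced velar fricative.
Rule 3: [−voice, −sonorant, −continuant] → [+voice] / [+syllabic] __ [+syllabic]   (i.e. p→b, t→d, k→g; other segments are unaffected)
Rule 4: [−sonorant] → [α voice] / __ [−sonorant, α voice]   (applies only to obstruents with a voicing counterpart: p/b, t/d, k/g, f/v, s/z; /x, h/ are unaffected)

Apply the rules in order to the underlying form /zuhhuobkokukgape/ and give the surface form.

zuhuopkoxuggafe

Rule 1 (degemination): /hh/ is a geminate; the first /h/ deletes. /zuhhuobkokukgape/ → zuhuobkokukgape.
Rule 2 (intervocalic spirantization): /k/ is a stop between vowels /o/ and /u/, so it spirantizes to the fricative [x]. /p/ is a stop between vowels /a/ and /e/, so it spirantizes to the fricative [f]. /zuhuobkokukgape/ → zuhuobkoxukgafe.
Rule 3 (intervocalic voicing): no segment meets the environment; /zuhuobkoxukgafe/ is unchanged.
Rule 4 (regressive voicing assimilation): /b/ precedes the voiceless obstruent /k/, so it devoices to [p] by assimilation. /k/ precedes the voiced obstruent /g/, so it voices to [g] by assimilation. /zuhuobkoxukgafe/ → zuhuopkoxuggafe.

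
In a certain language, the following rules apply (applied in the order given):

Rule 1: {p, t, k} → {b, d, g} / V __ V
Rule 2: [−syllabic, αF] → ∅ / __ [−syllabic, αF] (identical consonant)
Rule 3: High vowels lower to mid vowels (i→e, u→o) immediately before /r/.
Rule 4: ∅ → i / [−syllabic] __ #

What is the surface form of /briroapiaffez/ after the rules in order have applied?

Rule 1 (intervocalic voicing): /p/ is a voiceless stop between vowels /a/ and /i/, so it voices to [b]. /briroapiaffez/ → briroabiaffez.
Rule 2 (degemination): /ff/ is a geminate; the first /f/ deletes. /briroabiaffez/ → briroabiafez.
Rule 3 (pre-rhotic lowering): /i/ is a high vowel immediately before /r/, so it lowers to [e]. /briroabiafez/ → breroabiafez.
Rule 4 (final i-epenthesis): the form ends in the consonant /z/, so [i] is inserted word-finally. /breroabiafez/ → breroabiafezi.

breroabiafezi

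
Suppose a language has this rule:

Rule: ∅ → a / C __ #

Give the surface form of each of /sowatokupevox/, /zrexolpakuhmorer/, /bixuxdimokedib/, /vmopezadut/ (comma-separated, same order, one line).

sowatokupevoxa, zrexolpakuhmorera, bixuxdimokediba, vmopezaduta

/sowatokupevox/: the form ends in the consonant /x/, so [a] is inserted word-finally. → [sowatokupevoxa].
/zrexolpakuhmorer/: the form ends in the consonant /r/, so [a] is inserted word-finally. → [zrexolpakuhmorera].
/bixuxdimokedib/: the form ends in the consonant /b/, so [a] is inserted word-finally. → [bixuxdimokediba].
/vmopezadut/: the form ends in the consonant /t/, so [a] is inserted word-finally. → [vmopezaduta].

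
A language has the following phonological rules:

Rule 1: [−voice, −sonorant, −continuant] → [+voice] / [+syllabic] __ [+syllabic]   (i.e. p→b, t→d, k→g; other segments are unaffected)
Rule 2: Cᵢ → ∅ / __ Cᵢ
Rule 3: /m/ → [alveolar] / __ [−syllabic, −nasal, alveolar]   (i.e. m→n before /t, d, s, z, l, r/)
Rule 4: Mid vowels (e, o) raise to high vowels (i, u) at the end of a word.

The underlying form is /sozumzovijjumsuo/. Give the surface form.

Rule 1 (intervocalic voicing): no segment meets the environment; /sozumzovijjumsuo/ is unchanged.
Rule 2 (degemination): /jj/ is a geminate; the first /j/ deletes. /sozumzovijjumsuo/ → sozumzovijumsuo.
Rule 3 (nasal place assimilation): /m/ precedes the alveolar consonant /z/, so it assimilates in place to [n]. /m/ precedes the alveolar consonant /s/, so it assimilates in place to [n]. /sozumzovijumsuo/ → sozunzovijunsuo.
Rule 4 (final vowel raising): /o/ is a mid vowel in word-final position, so it raises to [u]. /sozunzovijunsuo/ → sozunzovijunsuu.

sozunzovijunsuu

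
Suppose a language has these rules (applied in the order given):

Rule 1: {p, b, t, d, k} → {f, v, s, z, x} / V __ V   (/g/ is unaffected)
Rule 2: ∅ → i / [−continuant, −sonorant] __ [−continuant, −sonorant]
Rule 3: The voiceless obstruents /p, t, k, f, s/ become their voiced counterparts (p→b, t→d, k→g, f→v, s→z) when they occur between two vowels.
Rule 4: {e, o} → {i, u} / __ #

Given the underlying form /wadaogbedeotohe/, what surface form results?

Rule 1 (intervocalic spirantization): /d/ is a stop between vowels /a/ and /a/, so it spirantizes to the fricative [z]. /d/ is a stop between vowels /e/ and /e/, so it spirantizes to the fricative [z]. /t/ is a stop between vowels /o/ and /o/, so it spirantizes to the fricative [s]. /wadaogbedeotohe/ → wazaogbezeosohe.
Rule 2 (stop-cluster i-epenthesis): /g/ and /b/ form a stop–stop cluster, so [i] is inserted between them. /wazaogbezeosohe/ → wazaogibezeosohe.
Rule 3 (intervocalic voicing): /s/ is a voiceless obstruent between vowels /o/ and /o/, so it voices to [z]. /wazaogibezeosohe/ → wazaogibezeozohe.
Rule 4 (final vowel raising): /e/ is a mid vowel in word-final position, so it raises to [i]. /wazaogibezeozohe/ → wazaogibezeozohi.

wazaogibezeozohi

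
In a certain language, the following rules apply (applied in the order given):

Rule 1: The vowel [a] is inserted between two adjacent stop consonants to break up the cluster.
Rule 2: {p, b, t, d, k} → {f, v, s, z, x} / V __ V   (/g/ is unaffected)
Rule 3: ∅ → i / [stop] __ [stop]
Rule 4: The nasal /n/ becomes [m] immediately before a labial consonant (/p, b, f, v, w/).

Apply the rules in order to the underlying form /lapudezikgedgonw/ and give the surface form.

Rule 1 (stop-cluster a-epenthesis): /k/ and /g/ form a stop–stop cluster, so [a] is inserted between them. /d/ and /g/ form a stop–stop cluster, so [a] is inserted between them. /lapudezikgedgonw/ → lapudezikagedagonw.
Rule 2 (intervocalic spirantization): /p/ is a stop between vowels /a/ and /u/, so it spirantizes to the fricative [f]. /d/ is a stop between vowels /u/ and /e/, so it spirantizes to the fricative [z]. /k/ is a stop between vowels /i/ and /a/, so it spirantizes to the fricative [x]. /d/ is a stop between vowels /e/ and /a/, so it spirantizes to the fricative [z]. /lapudezikagedagonw/ → lafuzezixagezagonw.
Rule 3 (stop-cluster i-epenthesis): no segment meets the environment; /lafuzezixagezagonw/ is unchanged.
Rule 4 (nasal place assimilation): /n/ precedes the labial consonant /w/, so it assimilates in place to [m]. /lafuzezixagezagonw/ → lafuzezixagezagomw.

lafuzezixagezagomw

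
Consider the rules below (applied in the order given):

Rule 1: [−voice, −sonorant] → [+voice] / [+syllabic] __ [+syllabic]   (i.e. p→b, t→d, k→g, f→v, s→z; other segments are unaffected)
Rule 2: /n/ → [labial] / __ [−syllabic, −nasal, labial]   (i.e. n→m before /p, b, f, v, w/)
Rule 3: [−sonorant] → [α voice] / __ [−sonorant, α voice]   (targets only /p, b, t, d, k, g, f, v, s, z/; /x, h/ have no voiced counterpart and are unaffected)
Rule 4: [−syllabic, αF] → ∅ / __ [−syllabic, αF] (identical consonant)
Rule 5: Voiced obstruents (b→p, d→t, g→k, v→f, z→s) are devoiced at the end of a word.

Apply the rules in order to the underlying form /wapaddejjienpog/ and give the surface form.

wabadejiempok

Rule 1 (intervocalic voicing): /p/ is a voiceless obstruent between vowels /a/ and /a/, so it voices to [b]. /wapaddejjienpog/ → wabaddejjienpog.
Rule 2 (nasal place assimilation): /n/ precedes the labial consonant /p/, so it assimilates in place to [m]. /wabaddejjienpog/ → wabaddejjiempog.
Rule 3 (regressive voicing assimilation): no segment meets the environment; /wabaddejjiempog/ is unchanged.
Rule 4 (degemination): /dd/ is a geminate; the first /d/ deletes. /jj/ is a geminate; the first /j/ deletes. /wabaddejjiempog/ → wabadejiempog.
Rule 5 (final devoicing): /g/ is a voiced obstruent in word-final position, so it devoices to [k]. /wabadejiempog/ → wabadejiempok.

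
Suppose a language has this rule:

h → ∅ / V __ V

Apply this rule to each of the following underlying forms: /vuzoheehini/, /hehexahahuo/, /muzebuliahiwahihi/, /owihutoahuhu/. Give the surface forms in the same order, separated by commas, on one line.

/vuzoheehini/: /h/ occurs between vowels /o/ and /e/, so it deletes. /h/ occurs between vowels /e/ and /i/, so it deletes. → [vuzoeeini].
/hehexahahuo/: /h/ occurs between vowels /e/ and /e/, so it deletes. /h/ occurs between vowels /a/ and /a/, so it deletes. /h/ occurs between vowels /a/ and /u/, so it deletes. → [heexaauo].
/muzebuliahiwahihi/: /h/ occurs between vowels /a/ and /i/, so it deletes. /h/ occurs between vowels /a/ and /i/, so it deletes. /h/ occurs between vowels /i/ and /i/, so it deletes. → [muzebuliaiwaii].
/owihutoahuhu/: /h/ occurs between vowels /i/ and /u/, so it deletes. /h/ occurs between vowels /a/ and /u/, so it deletes. /h/ occurs between vowels /u/ and /u/, so it deletes. → [owiutoauu].

vuzoeeini, heexaauo, muzebuliaiwaii, owiutoauu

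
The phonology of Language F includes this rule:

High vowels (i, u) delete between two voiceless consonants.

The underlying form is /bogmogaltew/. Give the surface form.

bogmogaltew

No segment of /bogmogaltew/ meets the structural description of the rule, so the form surfaces unchanged.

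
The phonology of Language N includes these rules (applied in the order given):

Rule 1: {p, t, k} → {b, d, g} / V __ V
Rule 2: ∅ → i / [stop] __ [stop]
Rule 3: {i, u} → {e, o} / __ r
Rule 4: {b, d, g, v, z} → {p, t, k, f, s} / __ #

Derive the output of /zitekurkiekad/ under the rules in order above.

zidegorkiegat

Rule 1 (intervocalic voicing): /t/ is a voiceless stop between vowels /i/ and /e/, so it voices to [d]. /k/ is a voiceless stop between vowels /e/ and /u/, so it voices to [g]. /k/ is a voiceless stop between vowels /e/ and /a/, so it voices to [g]. /zitekurkiekad/ → zidegurkiegad.
Rule 2 (stop-cluster i-epenthesis): no segment meets the environment; /zidegurkiegad/ is unchanged.
Rule 3 (pre-rhotic lowering): /u/ is a high vowel immediately before /r/, so it lowers to [o]. /zidegurkiegad/ → zidegorkiegad.
Rule 4 (final devoicing): /d/ is a voiced obstruent in word-final position, so it devoices to [t]. /zidegorkiegad/ → zidegorkiegat.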